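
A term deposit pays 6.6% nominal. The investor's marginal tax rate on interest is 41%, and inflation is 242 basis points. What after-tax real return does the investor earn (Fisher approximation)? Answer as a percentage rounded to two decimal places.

After-tax nominal return = 6.6% × (1 − 0.41) = 3.8940%.
r ≈ 3.8940% − 2.42% → 1.47%.

1.47%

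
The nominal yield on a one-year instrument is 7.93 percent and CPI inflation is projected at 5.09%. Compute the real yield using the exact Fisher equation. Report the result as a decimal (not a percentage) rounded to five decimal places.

0.02702

1 + r = 1.07930 / 1.05090 = 1.027024
r = 1.027024 − 1 = 2.7024%, i.e. 0.02702.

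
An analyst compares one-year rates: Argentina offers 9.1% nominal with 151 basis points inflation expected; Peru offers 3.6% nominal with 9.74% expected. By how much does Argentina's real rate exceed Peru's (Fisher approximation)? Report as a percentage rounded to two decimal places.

13.73%

Argentina: 9.1% − 1.51% = 7.590%
Peru: 3.6% − 9.74% = -6.140%
Differential = 13.730% → 13.73%.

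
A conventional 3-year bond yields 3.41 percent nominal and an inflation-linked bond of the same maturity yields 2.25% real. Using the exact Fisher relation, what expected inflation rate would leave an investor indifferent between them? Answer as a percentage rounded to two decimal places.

(1 + π) = (1 + i)/(1 + r) = 1.03410 / 1.02250 = 1.011345
Break-even inflation = 1.011345 − 1 → 1.13%.

1.13%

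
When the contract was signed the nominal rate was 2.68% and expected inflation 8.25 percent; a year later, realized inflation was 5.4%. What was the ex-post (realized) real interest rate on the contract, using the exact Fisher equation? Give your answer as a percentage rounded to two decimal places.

Ex-post: (1 + 0.0268)/(1 + 0.0540) − 1 = -2.5806%
So the realized real rate is -2.58%.

-2.58%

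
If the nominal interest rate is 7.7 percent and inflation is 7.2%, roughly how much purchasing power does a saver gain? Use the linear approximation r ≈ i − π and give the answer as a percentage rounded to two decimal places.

0.50%

r ≈ i − π = 7.7% − 7.2% = 0.50%.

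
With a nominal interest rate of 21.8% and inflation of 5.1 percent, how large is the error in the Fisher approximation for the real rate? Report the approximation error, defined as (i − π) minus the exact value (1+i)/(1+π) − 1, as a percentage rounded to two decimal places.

Approximate: r ≈ 21.800% − 5.100% = 16.7000%
Exact: (1 + 0.2180)/(1 + 0.0510) − 1 = 15.8896%
Error = 16.7000% − 15.8896% = 0.8104% → 0.81%.

0.81%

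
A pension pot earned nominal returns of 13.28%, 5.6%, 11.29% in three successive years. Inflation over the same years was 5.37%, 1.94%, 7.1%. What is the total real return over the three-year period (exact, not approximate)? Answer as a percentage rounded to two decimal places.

Compound the nominal returns: 1.1328 × 1.0560 × 1.1129 = 1.331292.
Compound inflation: 1.0537 × 1.0194 × 1.0710 = 1.150406.
Deflate: 1.331292 / 1.150406 = 1.157237.
Total real return = 1.157237 − 1 → 15.72%.

15.72%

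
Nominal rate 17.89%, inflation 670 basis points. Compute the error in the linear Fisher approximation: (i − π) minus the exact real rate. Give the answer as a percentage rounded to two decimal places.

0.70%

Approximate: r ≈ 17.890% − 6.700% = 11.1900%
Exact: (1 + 0.1789)/(1 + 0.0670) − 1 = 10.4873%
Error = 11.1900% − 10.4873% = 0.7027% → 0.70%.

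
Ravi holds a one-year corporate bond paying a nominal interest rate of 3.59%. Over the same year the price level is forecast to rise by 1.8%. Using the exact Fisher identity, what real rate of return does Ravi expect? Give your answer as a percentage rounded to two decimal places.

By the Fisher identity, 1 + r = (1 + i)/(1 + π).
1 + r = 1.03590 / 1.01800 = 1.017583
r = 1.017583 − 1 = 1.7583%, i.e. 1.76%.

1.76%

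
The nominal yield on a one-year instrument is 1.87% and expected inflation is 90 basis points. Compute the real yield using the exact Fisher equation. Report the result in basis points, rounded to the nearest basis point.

96 basis points

1 + r = 1.01870 / 1.00900 = 1.009613
r = 1.009613 − 1 = 0.9613%, i.e. 96 basis points.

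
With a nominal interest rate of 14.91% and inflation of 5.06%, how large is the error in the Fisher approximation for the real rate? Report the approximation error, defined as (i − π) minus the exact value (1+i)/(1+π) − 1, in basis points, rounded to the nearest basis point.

47 basis points

Approximate: r ≈ 14.910% − 5.060% = 9.8500%
Exact: (1 + 0.1491)/(1 + 0.0506) − 1 = 9.3756%
Error = 9.8500% − 9.3756% = 0.4744% → 47 basis points.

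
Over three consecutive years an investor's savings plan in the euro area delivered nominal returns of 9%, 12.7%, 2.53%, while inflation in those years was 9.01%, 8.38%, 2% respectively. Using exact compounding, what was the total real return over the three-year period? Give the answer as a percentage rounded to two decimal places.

4.52%

Compound the nominal returns: 1.0900 × 1.1270 × 1.0253 = 1.259509.
Compound inflation: 1.0901 × 1.0838 × 1.0200 = 1.205079.
Deflate: 1.259509 / 1.205079 = 1.045167.
Total real return = 1.045167 − 1 → 4.52%.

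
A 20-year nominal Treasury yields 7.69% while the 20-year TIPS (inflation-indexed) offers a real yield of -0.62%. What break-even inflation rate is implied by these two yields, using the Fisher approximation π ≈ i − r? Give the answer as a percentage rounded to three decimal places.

π ≈ i − r = 7.69% − (-0.62%) → 8.310%.

8.310%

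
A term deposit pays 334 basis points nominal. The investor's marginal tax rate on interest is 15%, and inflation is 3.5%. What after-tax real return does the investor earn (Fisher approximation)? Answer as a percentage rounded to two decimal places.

-0.66%

After-tax nominal return = 3.34% × (1 − 0.15) = 2.8390%.
r ≈ 2.8390% − 3.5% → -0.66%.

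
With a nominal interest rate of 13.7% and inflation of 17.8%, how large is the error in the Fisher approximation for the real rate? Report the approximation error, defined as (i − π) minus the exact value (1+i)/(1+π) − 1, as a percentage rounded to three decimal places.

Approximate: r ≈ 13.700% − 17.800% = -4.1000%
Exact: (1 + 0.1370)/(1 + 0.1780) − 1 = -3.48048%
Error = -4.1000% − (-3.48048%) = -0.61952% → -0.620%.

-0.620%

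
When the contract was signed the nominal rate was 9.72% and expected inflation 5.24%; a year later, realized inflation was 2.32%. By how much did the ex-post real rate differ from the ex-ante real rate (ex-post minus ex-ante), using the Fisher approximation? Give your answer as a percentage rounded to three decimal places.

2.920%

Ex-ante: 9.72% − 5.24% = 4.480%
Ex-post: 9.72% − 2.32% = 7.400%
Difference (ex-post − ex-ante) = 2.9200% → 2.920%.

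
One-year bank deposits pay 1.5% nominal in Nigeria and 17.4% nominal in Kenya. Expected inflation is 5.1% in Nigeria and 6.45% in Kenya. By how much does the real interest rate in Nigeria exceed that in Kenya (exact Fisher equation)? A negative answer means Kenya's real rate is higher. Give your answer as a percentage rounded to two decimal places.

-13.71%

Nigeria: (1 + 0.0150)/(1 + 0.0510) − 1 = -3.4253%
Kenya: (1 + 0.1740)/(1 + 0.0645) − 1 = 10.2865%
Differential = -3.4253% − 10.2865% = -13.7118% → -13.71%.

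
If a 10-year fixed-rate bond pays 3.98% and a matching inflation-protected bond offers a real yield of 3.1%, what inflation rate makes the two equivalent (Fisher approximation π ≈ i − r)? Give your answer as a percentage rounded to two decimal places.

0.88%

π ≈ i − r = 3.98% − 3.1% → 0.88%.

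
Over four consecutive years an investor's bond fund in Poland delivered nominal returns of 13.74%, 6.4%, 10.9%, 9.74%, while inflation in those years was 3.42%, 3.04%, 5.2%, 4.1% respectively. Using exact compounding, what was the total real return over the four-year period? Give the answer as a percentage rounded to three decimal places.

Compound the nominal returns: 1.1374 × 1.0640 × 1.1090 × 1.0974 = 1.472826.
Compound inflation: 1.0342 × 1.0304 × 1.0520 × 1.0410 = 1.167016.
Deflate: 1.472826 / 1.167016 = 1.262044.
Total real return = 1.262044 − 1 → 26.204%.

26.204%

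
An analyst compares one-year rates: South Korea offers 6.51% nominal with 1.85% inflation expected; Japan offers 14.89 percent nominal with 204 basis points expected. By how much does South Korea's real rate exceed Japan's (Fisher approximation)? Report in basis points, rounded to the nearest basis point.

South Korea: 6.51% − 1.85% = 4.660%
Japan: 14.89% − 2.04% = 12.850%
Differential = -8.190% → -819 basis points.

-819 basis points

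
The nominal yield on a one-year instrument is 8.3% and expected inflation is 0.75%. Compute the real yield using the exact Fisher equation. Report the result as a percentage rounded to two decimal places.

7.49%

By the Fisher identity, 1 + r = (1 + i)/(1 + π).
1 + r = 1.08300 / 1.00750 = 1.074938
r = 1.074938 − 1 = 7.4938%, i.e. 7.49%.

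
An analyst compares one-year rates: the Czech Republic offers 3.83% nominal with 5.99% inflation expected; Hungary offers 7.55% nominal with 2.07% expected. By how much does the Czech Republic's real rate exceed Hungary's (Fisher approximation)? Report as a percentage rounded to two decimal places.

-7.64%

The Czech Republic: 3.83% − 5.99% = -2.160%
Hungary: 7.55% − 2.07% = 5.480%
Differential = -7.640% → -7.64%.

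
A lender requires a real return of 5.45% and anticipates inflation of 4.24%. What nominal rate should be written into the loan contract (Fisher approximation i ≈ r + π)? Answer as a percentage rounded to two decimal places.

i ≈ r + π = 5.45% + 4.24% = 9.69%.

9.69%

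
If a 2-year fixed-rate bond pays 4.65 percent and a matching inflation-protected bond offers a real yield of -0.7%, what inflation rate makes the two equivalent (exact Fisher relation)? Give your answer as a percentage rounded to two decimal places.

5.39%

(1 + π) = (1 + i)/(1 + r) = 1.04650 / 0.99300 = 1.053877
Break-even inflation = 1.053877 − 1 → 5.39%.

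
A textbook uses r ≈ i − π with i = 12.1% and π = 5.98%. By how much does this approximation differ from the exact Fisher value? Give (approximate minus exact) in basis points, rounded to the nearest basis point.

Approximate: r ≈ 12.100% − 5.980% = 6.1200%
Exact: (1 + 0.1210)/(1 + 0.0598) − 1 = 5.7747%
Error = 6.1200% − 5.7747% = 0.3453% → 35 basis points.

35 basis points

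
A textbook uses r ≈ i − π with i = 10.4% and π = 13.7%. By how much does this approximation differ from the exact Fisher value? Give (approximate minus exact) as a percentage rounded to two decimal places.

-0.40%

Approximate: r ≈ 10.400% − 13.700% = -3.3000%
Exact: (1 + 0.1040)/(1 + 0.1370) − 1 = -2.9024%
Error = -3.3000% − (-2.9024%) = -0.3976% → -0.40%.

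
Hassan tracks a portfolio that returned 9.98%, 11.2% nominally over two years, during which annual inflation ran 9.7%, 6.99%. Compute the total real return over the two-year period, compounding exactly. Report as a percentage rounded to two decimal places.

Compound the nominal returns: 1.0998 × 1.1120 = 1.222978.
Compound inflation: 1.0970 × 1.0699 = 1.173680.
Deflate: 1.222978 / 1.173680 = 1.042002.
Total real return = 1.042002 − 1 → 4.20%.

4.20%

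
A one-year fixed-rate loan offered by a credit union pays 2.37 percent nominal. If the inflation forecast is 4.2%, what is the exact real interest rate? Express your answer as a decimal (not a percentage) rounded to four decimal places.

By the Fisher relation, 1 + r = (1 + i)/(1 + π).
1 + r = 1.02370 / 1.04200 = 0.982438
r = 0.982438 − 1 = -1.7562%, i.e. -0.0176.

-0.0176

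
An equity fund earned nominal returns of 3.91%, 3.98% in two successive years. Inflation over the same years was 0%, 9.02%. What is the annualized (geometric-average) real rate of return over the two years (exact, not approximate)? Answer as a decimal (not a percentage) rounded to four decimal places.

Nominal growth factor = 1.0391 × 1.0398 = 1.08045618
Price-level growth factor = 1.0000 × 1.0902 = 1.09020000
Real growth factor = 1.08045618 / 1.09020000 = 0.99106236
Annualized real rate = 0.99106236^(1/2) − 1 = -0.4479% → -0.0045.

-0.0045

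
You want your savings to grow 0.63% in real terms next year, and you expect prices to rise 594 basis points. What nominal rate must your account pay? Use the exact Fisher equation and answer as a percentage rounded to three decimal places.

6.607%

(1 + i) = (1 + r)(1 + π) = 1.00630 × 1.05940 = 1.06607422
i = 1.06607422 − 1, so the required nominal rate is 6.607%.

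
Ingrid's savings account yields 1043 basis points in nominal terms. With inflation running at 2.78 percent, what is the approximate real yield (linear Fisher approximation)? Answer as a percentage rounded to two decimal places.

r ≈ i − π = 10.43% − 2.78% = 7.65%.

7.65%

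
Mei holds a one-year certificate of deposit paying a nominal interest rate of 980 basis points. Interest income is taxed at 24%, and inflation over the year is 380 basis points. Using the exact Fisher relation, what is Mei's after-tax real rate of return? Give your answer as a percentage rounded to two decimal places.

After-tax nominal return = 9.8% × (1 − 0.24) = 7.4480%.
1 + r = 1.07448 / 1.03800 = 1.035145
After-tax real rate = 1.035145 − 1 → 3.51%.

3.51%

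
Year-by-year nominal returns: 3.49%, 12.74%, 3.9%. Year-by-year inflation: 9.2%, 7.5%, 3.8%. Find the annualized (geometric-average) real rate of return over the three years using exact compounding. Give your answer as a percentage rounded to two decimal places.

Compound the nominal returns: 1.0349 × 1.1274 × 1.0390 = 1.21224936.
Compound inflation: 1.0920 × 1.0750 × 1.0380 = 1.21850820.
Deflate: 1.21224936 / 1.21850820 = 0.99486353.
Annualized real rate = 0.99486353^(1/3) − 1 = -0.1715% → -0.17%.

-0.17%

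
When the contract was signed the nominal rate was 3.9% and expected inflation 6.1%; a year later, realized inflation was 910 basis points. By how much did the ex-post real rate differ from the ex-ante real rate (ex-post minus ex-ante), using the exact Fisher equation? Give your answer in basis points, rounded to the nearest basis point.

Ex-ante: (1 + 0.0390)/(1 + 0.0610) − 1 = -2.0735%
Ex-post: (1 + 0.0390)/(1 + 0.0910) − 1 = -4.7663%
Difference (ex-post − ex-ante) = -2.6928% → -269 basis points.

-269 basis points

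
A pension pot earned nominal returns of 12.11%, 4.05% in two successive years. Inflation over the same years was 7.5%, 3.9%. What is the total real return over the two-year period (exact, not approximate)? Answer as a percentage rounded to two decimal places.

4.44%

Compound the nominal returns: 1.1211 × 1.0405 = 1.166505.
Compound inflation: 1.0750 × 1.0390 = 1.116925.
Deflate: 1.166505 / 1.116925 = 1.044389.
Total real return = 1.044389 − 1 → 4.44%.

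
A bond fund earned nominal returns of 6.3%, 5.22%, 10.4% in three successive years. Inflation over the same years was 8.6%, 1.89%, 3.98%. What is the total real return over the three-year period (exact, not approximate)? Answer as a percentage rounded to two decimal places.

Compound the nominal returns: 1.0630 × 1.0522 × 1.1040 = 1.234811.
Compound inflation: 1.0860 × 1.0189 × 1.0398 = 1.150565.
Deflate: 1.234811 / 1.150565 = 1.073222.
Total real return = 1.073222 − 1 → 7.32%.

7.32%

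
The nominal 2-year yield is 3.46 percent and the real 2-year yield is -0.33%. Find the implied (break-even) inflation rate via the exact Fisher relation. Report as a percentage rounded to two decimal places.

3.80%

(1 + π) = (1 + i)/(1 + r) = 1.03460 / 0.99670 = 1.038025
Break-even inflation = 1.038025 − 1 → 3.80%.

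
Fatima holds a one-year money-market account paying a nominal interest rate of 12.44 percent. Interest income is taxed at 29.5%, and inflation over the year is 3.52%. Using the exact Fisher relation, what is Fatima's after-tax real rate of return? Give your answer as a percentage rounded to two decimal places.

5.07%

After-tax nominal return = 12.44% × (1 − 0.295) = 8.7702%.
1 + r = 1.087702 / 1.03520 = 1.050717
After-tax real rate = 1.050717 − 1 → 5.07%.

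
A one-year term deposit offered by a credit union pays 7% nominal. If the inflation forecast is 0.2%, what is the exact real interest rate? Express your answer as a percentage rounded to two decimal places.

6.79%

By the Fisher identity, 1 + r = (1 + i)/(1 + π).
1 + r = 1.07000 / 1.00200 = 1.067864
r = 1.067864 − 1 = 6.7864%, i.e. 6.79%.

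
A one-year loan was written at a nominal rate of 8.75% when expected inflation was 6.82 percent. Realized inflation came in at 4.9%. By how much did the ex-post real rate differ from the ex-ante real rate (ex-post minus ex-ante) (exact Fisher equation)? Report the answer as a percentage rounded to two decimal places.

1.86%

Ex-ante: (1 + 0.0875)/(1 + 0.0682) − 1 = 1.8068%
Ex-post: (1 + 0.0875)/(1 + 0.0490) − 1 = 3.6702%
Difference (ex-post − ex-ante) = 1.8634% → 1.86%.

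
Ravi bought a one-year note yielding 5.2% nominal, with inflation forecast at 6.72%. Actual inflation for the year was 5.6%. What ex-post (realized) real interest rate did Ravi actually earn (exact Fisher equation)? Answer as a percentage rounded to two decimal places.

-0.38%

Ex-post: (1 + 0.0520)/(1 + 0.0560) − 1 = -0.3788%
So the realized real rate is -0.38%.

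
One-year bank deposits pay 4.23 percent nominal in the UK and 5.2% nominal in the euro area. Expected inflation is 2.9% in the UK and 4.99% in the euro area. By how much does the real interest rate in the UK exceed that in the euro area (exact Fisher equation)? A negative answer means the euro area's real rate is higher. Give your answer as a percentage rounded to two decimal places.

The UK: (1 + 0.0423)/(1 + 0.0290) − 1 = 1.2925%
The euro area: (1 + 0.0520)/(1 + 0.0499) − 1 = 0.2000%
Differential = 1.2925% − 0.2000% = 1.0925% → 1.09%.

1.09%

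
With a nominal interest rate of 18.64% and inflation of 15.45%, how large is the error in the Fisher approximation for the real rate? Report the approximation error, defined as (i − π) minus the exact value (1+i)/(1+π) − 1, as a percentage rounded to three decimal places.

Approximate: r ≈ 18.640% − 15.450% = 3.1900%
Exact: (1 + 0.1864)/(1 + 0.1545) − 1 = 2.7631%
Error = 3.1900% − 2.7631% = 0.4269% → 0.427%.

0.427%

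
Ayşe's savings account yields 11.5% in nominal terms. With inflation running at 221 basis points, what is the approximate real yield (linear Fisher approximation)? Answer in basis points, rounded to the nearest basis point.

929 basis points

r ≈ i − π = 11.5% − 2.21% = 929 basis points.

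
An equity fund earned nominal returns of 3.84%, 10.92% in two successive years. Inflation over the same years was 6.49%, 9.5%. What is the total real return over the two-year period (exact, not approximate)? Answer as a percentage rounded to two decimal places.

Compound the nominal returns: 1.0384 × 1.1092 = 1.151793.
Compound inflation: 1.0649 × 1.0950 = 1.166066.
Deflate: 1.151793 / 1.166066 = 0.987760.
Total real return = 0.987760 − 1 → -1.22%.

-1.22%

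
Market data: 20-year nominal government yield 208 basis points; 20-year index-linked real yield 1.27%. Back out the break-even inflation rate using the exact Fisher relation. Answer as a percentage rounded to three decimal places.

(1 + π) = (1 + i)/(1 + r) = 1.02080 / 1.01270 = 1.007998
Break-even inflation = 1.007998 − 1 → 0.800%.

0.800%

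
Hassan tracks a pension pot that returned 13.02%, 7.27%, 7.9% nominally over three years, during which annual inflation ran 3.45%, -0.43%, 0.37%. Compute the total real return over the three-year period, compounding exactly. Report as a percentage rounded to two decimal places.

26.53%

Nominal growth factor = 1.1302 × 1.0727 × 1.0790 = 1.308142
Price-level growth factor = 1.0345 × 0.9957 × 1.0037 = 1.033863
Real growth factor = 1.308142 / 1.033863 = 1.265296
Total real return = 1.265296 − 1 → 26.53%.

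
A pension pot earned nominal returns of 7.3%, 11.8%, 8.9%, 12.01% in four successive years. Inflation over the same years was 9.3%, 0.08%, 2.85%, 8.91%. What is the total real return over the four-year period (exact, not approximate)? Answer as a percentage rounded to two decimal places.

19.42%

Compound the nominal returns: 1.0730 × 1.1180 × 1.0890 × 1.1201 = 1.463276.
Compound inflation: 1.0930 × 1.0008 × 1.0285 × 1.0891 = 1.225292.
Deflate: 1.463276 / 1.225292 = 1.194226.
Total real return = 1.194226 − 1 → 19.42%.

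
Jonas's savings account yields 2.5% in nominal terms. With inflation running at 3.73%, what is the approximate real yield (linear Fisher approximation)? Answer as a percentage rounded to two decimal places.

-1.23%

r ≈ i − π = 2.5% − 3.73% = -1.23%.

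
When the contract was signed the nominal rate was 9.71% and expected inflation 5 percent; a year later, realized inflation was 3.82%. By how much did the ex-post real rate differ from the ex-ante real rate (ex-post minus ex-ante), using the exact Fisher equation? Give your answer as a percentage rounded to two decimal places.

1.19%

Ex-ante: (1 + 0.0971)/(1 + 0.0500) − 1 = 4.4857%
Ex-post: (1 + 0.0971)/(1 + 0.0382) − 1 = 5.6733%
Difference (ex-post − ex-ante) = 1.1876% → 1.19%.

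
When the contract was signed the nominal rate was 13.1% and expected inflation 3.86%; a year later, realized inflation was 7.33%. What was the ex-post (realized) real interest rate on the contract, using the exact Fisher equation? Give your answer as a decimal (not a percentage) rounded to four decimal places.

0.0538

Ex-post: (1 + 0.1310)/(1 + 0.0733) − 1 = 5.3759%
So the realized real rate is 0.0538.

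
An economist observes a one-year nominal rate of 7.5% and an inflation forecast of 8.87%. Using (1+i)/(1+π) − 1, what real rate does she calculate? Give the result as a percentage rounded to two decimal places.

-1.26%

1 + r = 1.07500 / 1.08870 = 0.987416
r = 0.987416 − 1 = -1.2584%, i.e. -1.26%.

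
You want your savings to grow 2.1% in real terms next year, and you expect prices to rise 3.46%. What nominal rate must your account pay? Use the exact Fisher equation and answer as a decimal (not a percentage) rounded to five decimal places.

0.05633

(1 + i) = (1 + r)(1 + π) = 1.02100 × 1.03460 = 1.0563266
i = 1.0563266 − 1, so the required nominal rate is 0.05633.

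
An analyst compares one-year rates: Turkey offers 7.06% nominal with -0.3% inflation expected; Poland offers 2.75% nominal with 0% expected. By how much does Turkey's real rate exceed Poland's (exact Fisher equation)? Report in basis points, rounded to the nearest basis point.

Turkey: (1 + 0.0706)/(1 − 0.0030) − 1 = 7.3821%
Poland: (1 + 0.0275)/(1 + 0.0000) − 1 = 2.7500%
Differential = 7.3821% − 2.7500% = 4.6321% → 463 basis points.

463 basis points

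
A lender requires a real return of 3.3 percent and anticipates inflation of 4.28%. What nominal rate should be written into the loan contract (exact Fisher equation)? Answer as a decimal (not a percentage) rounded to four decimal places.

0.0772

(1 + i) = (1 + r)(1 + π) = 1.03300 × 1.04280 = 1.0772124
i = 1.0772124 − 1, so the required nominal rate is 0.0772.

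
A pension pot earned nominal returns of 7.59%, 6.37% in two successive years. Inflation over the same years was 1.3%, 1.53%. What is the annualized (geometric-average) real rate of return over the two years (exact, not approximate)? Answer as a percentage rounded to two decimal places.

Nominal growth factor = 1.0759 × 1.0637 = 1.14443483
Price-level growth factor = 1.0130 × 1.0153 = 1.02849890
Real growth factor = 1.14443483 / 1.02849890 = 1.11272344
Annualized real rate = 1.11272344^(1/2) − 1 = 5.4857% → 5.49%.

5.49%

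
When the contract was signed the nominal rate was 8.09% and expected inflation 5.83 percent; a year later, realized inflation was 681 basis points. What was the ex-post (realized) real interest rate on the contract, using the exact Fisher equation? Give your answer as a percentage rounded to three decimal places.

1.198%

Ex-post: (1 + 0.0809)/(1 + 0.0681) − 1 = 1.1984%
So the realized real rate is 1.198%.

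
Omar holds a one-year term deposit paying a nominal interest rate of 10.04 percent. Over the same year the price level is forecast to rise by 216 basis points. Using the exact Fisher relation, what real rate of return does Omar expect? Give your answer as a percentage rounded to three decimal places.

By the Fisher relation, 1 + r = (1 + i)/(1 + π).
1 + r = 1.10040 / 1.02160 = 1.077134
r = 1.077134 − 1 = 7.7134%, i.e. 7.713%.

7.713%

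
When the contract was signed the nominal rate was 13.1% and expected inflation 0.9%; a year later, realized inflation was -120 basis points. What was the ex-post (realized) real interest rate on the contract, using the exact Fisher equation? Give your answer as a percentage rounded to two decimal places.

14.47%

Ex-post: (1 + 0.1310)/(1 − 0.0120) − 1 = 14.4737%
So the realized real rate is 14.47%.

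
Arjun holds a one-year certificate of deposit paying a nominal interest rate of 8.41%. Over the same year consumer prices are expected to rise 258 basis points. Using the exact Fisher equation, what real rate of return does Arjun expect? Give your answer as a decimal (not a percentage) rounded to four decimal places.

By the Fisher equation, 1 + r = (1 + i)/(1 + π).
1 + r = 1.08410 / 1.02580 = 1.056834
r = 1.056834 − 1 = 5.6834%, i.e. 0.0568.

0.0568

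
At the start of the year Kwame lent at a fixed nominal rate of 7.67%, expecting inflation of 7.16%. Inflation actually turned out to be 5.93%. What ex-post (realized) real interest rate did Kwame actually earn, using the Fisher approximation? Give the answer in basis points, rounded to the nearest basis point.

174 basis points

Ex-post: 7.67% − 5.93% = 1.740%
So the realized real rate is 174 basis points.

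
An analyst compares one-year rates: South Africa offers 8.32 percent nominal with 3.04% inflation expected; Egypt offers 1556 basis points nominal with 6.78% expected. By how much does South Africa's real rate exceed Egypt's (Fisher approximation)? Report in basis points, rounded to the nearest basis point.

South Africa: 8.32% − 3.04% = 5.280%
Egypt: 15.56% − 6.78% = 8.780%
Differential = -3.500% → -350 basis points.

-350 basis points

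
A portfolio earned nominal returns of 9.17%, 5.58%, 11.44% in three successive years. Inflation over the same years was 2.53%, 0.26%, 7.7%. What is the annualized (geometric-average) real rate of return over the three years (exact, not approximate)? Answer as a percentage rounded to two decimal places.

5.08%

Nominal growth factor = 1.0917 × 1.0558 × 1.1144 = 1.28447623
Price-level growth factor = 1.0253 × 1.0026 × 1.0770 = 1.10711915
Real growth factor = 1.28447623 / 1.10711915 = 1.16019693
Annualized real rate = 1.16019693^(1/3) − 1 = 5.0777% → 5.08%.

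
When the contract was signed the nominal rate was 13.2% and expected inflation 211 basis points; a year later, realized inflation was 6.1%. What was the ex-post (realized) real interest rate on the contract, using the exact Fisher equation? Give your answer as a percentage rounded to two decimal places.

Ex-post: (1 + 0.1320)/(1 + 0.0610) − 1 = 6.6918%
So the realized real rate is 6.69%.

6.69%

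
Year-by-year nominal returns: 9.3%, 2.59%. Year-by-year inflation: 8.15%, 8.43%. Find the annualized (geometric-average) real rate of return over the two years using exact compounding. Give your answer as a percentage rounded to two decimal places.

-2.21%

Nominal growth factor = 1.0930 × 1.0259 = 1.12130870
Price-level growth factor = 1.0815 × 1.0843 = 1.17267045
Real growth factor = 1.12130870 / 1.17267045 = 0.95620104
Annualized real rate = 0.95620104^(1/2) − 1 = -2.2145% → -2.21%.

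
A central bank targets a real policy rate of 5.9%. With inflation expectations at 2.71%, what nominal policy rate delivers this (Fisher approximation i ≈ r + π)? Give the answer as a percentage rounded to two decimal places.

i ≈ r + π = 5.9% + 2.71% = 8.61%.

8.61%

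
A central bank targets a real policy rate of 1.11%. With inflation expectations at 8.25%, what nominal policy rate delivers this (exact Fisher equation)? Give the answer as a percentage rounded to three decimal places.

(1 + i) = (1 + r)(1 + π) = 1.01110 × 1.08250 = 1.09451575
i = 1.09451575 − 1, so the required nominal rate is 9.452%.

9.452%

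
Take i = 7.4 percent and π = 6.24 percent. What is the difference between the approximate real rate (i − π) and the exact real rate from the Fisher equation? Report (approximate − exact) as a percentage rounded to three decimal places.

0.068%

Approximate: r ≈ 7.400% − 6.240% = 1.1600%
Exact: (1 + 0.0740)/(1 + 0.0624) − 1 = 1.0919%
Error = 1.1600% − 1.0919% = 0.0681% → 0.068%.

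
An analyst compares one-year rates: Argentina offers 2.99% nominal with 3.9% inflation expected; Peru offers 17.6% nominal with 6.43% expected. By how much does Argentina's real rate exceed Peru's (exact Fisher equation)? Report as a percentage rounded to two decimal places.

Argentina: (1 + 0.0299)/(1 + 0.0390) − 1 = -0.8758%
Peru: (1 + 0.1760)/(1 + 0.0643) − 1 = 10.4952%
Differential = -0.8758% − 10.4952% = -11.3710% → -11.37%.

-11.37%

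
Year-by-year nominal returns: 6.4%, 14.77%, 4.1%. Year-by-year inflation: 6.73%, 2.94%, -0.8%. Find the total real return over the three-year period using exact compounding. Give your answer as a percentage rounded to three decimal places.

Compound the nominal returns: 1.0640 × 1.1477 × 1.0410 = 1.271220.
Compound inflation: 1.0673 × 1.0294 × 0.9920 = 1.089889.
Deflate: 1.271220 / 1.089889 = 1.166376.
Total real return = 1.166376 − 1 → 16.638%.

16.638%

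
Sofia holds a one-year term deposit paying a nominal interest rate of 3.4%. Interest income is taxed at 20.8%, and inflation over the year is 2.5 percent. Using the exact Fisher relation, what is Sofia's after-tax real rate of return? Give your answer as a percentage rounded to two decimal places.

After-tax nominal return = 3.4% × (1 − 0.208) = 2.6928%.
1 + r = 1.026928 / 1.02500 = 1.001881
After-tax real rate = 1.001881 − 1 → 0.19%.

0.19%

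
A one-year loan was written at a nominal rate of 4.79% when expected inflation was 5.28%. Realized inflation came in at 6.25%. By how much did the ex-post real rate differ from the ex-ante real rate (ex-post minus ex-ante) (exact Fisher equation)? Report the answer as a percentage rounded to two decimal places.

Ex-ante: (1 + 0.0479)/(1 + 0.0528) − 1 = -0.4654%
Ex-post: (1 + 0.0479)/(1 + 0.0625) − 1 = -1.3741%
Difference (ex-post − ex-ante) = -0.9087% → -0.91%.

-0.91%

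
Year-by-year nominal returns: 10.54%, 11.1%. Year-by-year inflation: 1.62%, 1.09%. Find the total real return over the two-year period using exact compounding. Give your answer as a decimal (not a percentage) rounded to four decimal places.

0.1955

Compound the nominal returns: 1.1054 × 1.1110 = 1.228099.
Compound inflation: 1.0162 × 1.0109 = 1.027277.
Deflate: 1.228099 / 1.027277 = 1.195491.
Total real return = 1.195491 − 1 → 0.1955.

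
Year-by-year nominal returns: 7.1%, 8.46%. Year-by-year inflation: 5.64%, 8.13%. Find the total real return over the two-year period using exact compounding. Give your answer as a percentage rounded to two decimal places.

1.69%

Nominal growth factor = 1.0710 × 1.0846 = 1.161607
Price-level growth factor = 1.0564 × 1.0813 = 1.142285
Real growth factor = 1.161607 / 1.142285 = 1.016915
Total real return = 1.016915 − 1 → 1.69%.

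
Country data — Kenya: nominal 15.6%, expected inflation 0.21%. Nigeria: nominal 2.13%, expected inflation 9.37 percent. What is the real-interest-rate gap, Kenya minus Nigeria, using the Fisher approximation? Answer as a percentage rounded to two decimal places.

22.63%

Kenya: 15.6% − 0.21% = 15.390%
Nigeria: 2.13% − 9.37% = -7.240%
Differential = 22.630% → 22.63%.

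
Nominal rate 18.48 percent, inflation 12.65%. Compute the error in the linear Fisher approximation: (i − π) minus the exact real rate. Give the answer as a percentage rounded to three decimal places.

Approximate: r ≈ 18.480% − 12.650% = 5.8300%
Exact: (1 + 0.1848)/(1 + 0.1265) − 1 = 5.1753%
Error = 5.8300% − 5.1753% = 0.6547% → 0.655%.

0.655%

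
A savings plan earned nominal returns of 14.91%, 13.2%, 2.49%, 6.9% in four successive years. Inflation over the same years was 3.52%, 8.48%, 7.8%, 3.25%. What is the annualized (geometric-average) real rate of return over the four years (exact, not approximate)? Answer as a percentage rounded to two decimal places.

Compound the nominal returns: 1.1491 × 1.1320 × 1.0249 × 1.0690 = 1.42515943.
Compound inflation: 1.0352 × 1.0848 × 1.0780 × 1.0325 = 1.24992156.
Deflate: 1.42515943 / 1.24992156 = 1.14019909.
Annualized real rate = 1.14019909^(1/4) − 1 = 3.3345% → 3.33%.

3.33%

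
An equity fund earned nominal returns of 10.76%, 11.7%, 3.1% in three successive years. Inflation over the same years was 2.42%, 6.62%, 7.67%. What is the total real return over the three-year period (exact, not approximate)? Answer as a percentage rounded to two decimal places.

8.49%

Compound the nominal returns: 1.1076 × 1.1170 × 1.0310 = 1.275542.
Compound inflation: 1.0242 × 1.0662 × 1.0767 = 1.175759.
Deflate: 1.275542 / 1.175759 = 1.084867.
Total real return = 1.084867 − 1 → 8.49%.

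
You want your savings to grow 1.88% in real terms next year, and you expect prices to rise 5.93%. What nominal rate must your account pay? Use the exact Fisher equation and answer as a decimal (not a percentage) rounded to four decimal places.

(1 + i) = (1 + r)(1 + π) = 1.01880 × 1.05930 = 1.07921484
i = 1.07921484 − 1, so the required nominal rate is 0.0792.

0.0792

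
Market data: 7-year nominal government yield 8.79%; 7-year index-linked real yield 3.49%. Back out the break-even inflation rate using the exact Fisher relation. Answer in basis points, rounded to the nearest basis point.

(1 + π) = (1 + i)/(1 + r) = 1.08790 / 1.03490 = 1.051213
Break-even inflation = 1.051213 − 1 → 512 basis points.

512 basis points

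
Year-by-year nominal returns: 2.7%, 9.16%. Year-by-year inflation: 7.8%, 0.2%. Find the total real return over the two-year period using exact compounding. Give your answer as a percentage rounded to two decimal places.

3.79%

Nominal growth factor = 1.0270 × 1.0916 = 1.121073
Price-level growth factor = 1.0780 × 1.0020 = 1.080156
Real growth factor = 1.121073 / 1.080156 = 1.037881
Total real return = 1.037881 − 1 → 3.79%.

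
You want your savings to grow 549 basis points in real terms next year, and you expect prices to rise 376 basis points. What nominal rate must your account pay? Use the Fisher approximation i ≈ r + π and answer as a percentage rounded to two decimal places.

i ≈ r + π = 5.49% + 3.76% = 9.25%.

9.25%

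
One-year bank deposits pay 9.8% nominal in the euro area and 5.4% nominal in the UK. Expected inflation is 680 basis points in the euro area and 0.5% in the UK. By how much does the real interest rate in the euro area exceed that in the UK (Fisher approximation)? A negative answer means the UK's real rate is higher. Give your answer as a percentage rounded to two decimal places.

-1.90%

The euro area: 9.8% − 6.8% = 3.000%
The UK: 5.4% − 0.5% = 4.900%
Differential = -1.900% → -1.90%.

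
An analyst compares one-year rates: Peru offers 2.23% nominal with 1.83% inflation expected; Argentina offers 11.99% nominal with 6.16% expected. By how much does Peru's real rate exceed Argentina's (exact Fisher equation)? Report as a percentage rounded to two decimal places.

Peru: (1 + 0.0223)/(1 + 0.0183) − 1 = 0.3928%
Argentina: (1 + 0.1199)/(1 + 0.0616) − 1 = 5.4917%
Differential = 0.3928% − 5.4917% = -5.0989% → -5.10%.

-5.10%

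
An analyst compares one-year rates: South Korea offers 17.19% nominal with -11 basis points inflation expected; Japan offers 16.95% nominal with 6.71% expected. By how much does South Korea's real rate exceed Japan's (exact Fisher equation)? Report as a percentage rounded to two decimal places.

7.72%

South Korea: (1 + 0.1719)/(1 − 0.0011) − 1 = 17.3191%
Japan: (1 + 0.1695)/(1 + 0.0671) − 1 = 9.5961%
Differential = 17.3191% − 9.5961% = 7.7229% → 7.72%.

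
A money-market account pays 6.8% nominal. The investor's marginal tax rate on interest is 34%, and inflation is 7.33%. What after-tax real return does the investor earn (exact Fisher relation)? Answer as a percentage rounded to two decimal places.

After-tax nominal return = 6.8% × (1 − 0.34) = 4.4880%.
1 + r = 1.04488 / 1.07330 = 0.973521
After-tax real rate = 0.973521 − 1 → -2.65%.

-2.65%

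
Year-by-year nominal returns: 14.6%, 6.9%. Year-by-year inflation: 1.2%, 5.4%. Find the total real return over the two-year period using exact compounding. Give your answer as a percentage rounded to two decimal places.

Nominal growth factor = 1.1460 × 1.0690 = 1.225074
Price-level growth factor = 1.0120 × 1.0540 = 1.066648
Real growth factor = 1.225074 / 1.066648 = 1.148527
Total real return = 1.148527 − 1 → 14.85%.

14.85%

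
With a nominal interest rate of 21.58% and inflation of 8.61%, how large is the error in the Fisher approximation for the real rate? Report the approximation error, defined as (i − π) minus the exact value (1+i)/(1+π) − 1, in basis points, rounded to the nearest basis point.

103 basis points

Approximate: r ≈ 21.580% − 8.610% = 12.9700%
Exact: (1 + 0.2158)/(1 + 0.0861) − 1 = 11.9418%
Error = 12.9700% − 11.9418% = 1.0282% → 103 basis points.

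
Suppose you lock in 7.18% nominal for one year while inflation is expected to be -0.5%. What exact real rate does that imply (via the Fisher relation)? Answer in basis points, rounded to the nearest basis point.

By the Fisher relation, 1 + r = (1 + i)/(1 + π).
1 + r = 1.07180 / 0.99500 = 1.077186
r = 1.077186 − 1 = 7.7186%, i.e. 772 basis points.

772 basis points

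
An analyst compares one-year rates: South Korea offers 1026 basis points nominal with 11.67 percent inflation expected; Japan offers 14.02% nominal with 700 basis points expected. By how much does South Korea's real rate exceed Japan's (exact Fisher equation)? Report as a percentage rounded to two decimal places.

South Korea: (1 + 0.1026)/(1 + 0.1167) − 1 = -1.2626%
Japan: (1 + 0.1402)/(1 + 0.0700) − 1 = 6.5607%
Differential = -1.2626% − 6.5607% = -7.8234% → -7.82%.

-7.82%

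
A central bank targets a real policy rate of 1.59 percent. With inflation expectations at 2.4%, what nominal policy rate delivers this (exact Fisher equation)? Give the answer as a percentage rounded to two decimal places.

4.03%

(1 + i) = (1 + r)(1 + π) = 1.01590 × 1.02400 = 1.0402816
i = 1.0402816 − 1, so the required nominal rate is 4.03%.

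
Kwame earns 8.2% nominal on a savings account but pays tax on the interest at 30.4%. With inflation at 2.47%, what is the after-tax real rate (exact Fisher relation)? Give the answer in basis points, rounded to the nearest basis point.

After-tax nominal return = 8.2% × (1 − 0.304) = 5.7072%.
1 + r = 1.057072 / 1.02470 = 1.031592
After-tax real rate = 1.031592 − 1 → 316 basis points.

316 basis points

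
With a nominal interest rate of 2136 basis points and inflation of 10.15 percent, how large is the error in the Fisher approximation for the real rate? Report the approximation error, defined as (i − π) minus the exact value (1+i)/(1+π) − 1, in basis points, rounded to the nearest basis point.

Approximate: r ≈ 21.360% − 10.150% = 11.2100%
Exact: (1 + 0.2136)/(1 + 0.1015) − 1 = 10.1770%
Error = 11.2100% − 10.1770% = 1.0330% → 103 basis points.

103 basis points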